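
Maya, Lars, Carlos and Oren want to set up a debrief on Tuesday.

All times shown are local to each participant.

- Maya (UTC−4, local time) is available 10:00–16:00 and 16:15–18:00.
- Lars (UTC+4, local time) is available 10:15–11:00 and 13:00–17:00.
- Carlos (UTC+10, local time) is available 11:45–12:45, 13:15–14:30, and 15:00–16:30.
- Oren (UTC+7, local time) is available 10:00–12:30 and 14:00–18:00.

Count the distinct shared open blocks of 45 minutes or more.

Maya → UTC: 14:00–20:00, 20:15–22:00.
Lars → UTC: 06:15–07:00, 09:00–13:00.
Carlos → UTC: 01:45–02:45, 03:15–04:30, 05:00–06:30.
Oren → UTC: 03:00–05:30, 07:00–11:00.
Maya ∩ Lars: (none).
Maya ∩ Lars ∩ Carlos: (none).
Maya ∩ Lars ∩ Carlos ∩ Oren: (none).
Windows ≥ 45 min: (none).
That's 0 windows.

0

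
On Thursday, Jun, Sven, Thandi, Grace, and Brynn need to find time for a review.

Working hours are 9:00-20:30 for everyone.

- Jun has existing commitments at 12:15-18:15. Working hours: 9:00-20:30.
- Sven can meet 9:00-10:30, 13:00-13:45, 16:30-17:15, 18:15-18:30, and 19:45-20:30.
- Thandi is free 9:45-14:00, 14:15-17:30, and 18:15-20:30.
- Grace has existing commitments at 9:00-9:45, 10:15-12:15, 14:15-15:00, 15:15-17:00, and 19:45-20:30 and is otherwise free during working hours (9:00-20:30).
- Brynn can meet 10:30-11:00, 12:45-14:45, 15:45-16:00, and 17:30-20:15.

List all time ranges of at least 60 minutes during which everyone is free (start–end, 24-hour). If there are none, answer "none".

none

Jun free within 09:00–20:30: 09:00–12:15, 18:15–20:30.
Grace free within 09:00–20:30: 09:45–10:15, 12:15–14:15, 15:00–15:15, 17:00–19:45.
Jun ∩ Sven: 09:00–10:30, 18:15–18:30, 19:45–20:30.
Jun ∩ Sven ∩ Thandi: 09:45–10:30, 18:15–18:30, 19:45–20:30.
Jun ∩ Sven ∩ Thandi ∩ Grace: 09:45–10:15, 18:15–18:30.
Jun ∩ Sven ∩ Thandi ∩ Grace ∩ Brynn: 18:15–18:30.
Windows ≥ 60 min: (none).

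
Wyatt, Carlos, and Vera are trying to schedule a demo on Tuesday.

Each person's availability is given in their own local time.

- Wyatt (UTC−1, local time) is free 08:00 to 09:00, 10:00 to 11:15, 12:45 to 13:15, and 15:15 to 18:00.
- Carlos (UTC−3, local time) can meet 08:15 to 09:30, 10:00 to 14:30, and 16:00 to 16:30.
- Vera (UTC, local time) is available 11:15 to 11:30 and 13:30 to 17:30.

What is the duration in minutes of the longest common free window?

75 minutes

Wyatt → UTC: 09:00–10:00, 11:00–12:15, 13:45–14:15, 16:15–19:00.
Carlos → UTC: 11:15–12:30, 13:00–17:30, 19:00–19:30.
Vera → UTC: 11:15–11:30, 13:30–17:30.
Wyatt ∩ Carlos: 11:15–12:15, 13:45–14:15, 16:15–17:30.
Wyatt ∩ Carlos ∩ Vera: 11:15–11:30, 13:45–14:15, 16:15–17:30.
Common window lengths: 15, 30, 75 min; longest is 75.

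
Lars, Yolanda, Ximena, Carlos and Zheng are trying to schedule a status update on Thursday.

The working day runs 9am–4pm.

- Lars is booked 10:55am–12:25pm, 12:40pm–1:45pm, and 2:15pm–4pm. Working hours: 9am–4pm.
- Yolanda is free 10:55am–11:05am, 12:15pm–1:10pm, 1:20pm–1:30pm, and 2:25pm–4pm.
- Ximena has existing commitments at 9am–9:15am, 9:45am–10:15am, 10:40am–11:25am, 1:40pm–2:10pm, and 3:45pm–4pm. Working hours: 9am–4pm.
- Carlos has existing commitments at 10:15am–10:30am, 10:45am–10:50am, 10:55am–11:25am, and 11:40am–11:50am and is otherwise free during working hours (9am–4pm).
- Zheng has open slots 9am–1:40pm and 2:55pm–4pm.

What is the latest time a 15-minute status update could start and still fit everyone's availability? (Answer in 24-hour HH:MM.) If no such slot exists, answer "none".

12:25

Lars free within 09:00–16:00: 09:00–10:55, 12:25–12:40, 13:45–14:15.
Ximena free within 09:00–16:00: 09:15–09:45, 10:15–10:40, 11:25–13:40, 14:10–15:45.
Carlos free within 09:00–16:00: 09:00–10:15, 10:30–10:45, 10:50–10:55, 11:25–11:40, 11:50–16:00.
Lars ∩ Yolanda: 12:25–12:40.
Lars ∩ Yolanda ∩ Ximena: 12:25–12:40.
Lars ∩ Yolanda ∩ Ximena ∩ Carlos: 12:25–12:40.
Lars ∩ Yolanda ∩ Ximena ∩ Carlos ∩ Zheng: 12:25–12:40.
Windows ≥ 15 min: 12:25–12:40.
Latest start in the last window 12:25–12:40 is 12:40 − 15 min = 12:25.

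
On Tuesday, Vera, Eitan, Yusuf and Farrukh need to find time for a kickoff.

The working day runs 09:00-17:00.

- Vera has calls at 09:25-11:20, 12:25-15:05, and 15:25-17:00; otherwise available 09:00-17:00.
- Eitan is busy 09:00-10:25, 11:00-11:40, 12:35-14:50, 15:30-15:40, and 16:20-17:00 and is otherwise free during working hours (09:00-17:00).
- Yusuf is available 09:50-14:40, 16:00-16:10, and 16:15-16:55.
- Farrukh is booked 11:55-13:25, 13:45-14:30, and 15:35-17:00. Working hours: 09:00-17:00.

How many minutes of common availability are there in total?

15 minutes

Vera free within 09:00–17:00: 09:00–09:25, 11:20–12:25, 15:05–15:25.
Eitan free within 09:00–17:00: 10:25–11:00, 11:40–12:35, 14:50–15:30, 15:40–16:20.
Farrukh free within 09:00–17:00: 09:00–11:55, 13:25–13:45, 14:30–15:35.
Vera ∩ Eitan: 11:40–12:25, 15:05–15:25.
Vera ∩ Eitan ∩ Yusuf: 11:40–12:25.
Vera ∩ Eitan ∩ Yusuf ∩ Farrukh: 11:40–11:55.
Total common minutes: 15.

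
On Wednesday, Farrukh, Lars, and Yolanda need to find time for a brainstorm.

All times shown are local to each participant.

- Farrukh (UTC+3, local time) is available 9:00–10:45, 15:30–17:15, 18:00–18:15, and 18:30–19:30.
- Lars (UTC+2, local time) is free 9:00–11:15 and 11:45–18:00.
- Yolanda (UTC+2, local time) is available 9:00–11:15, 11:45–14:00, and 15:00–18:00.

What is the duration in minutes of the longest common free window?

75 minutes

Farrukh → UTC: 06:00–07:45, 12:30–14:15, 15:00–15:15, 15:30–16:30.
Lars → UTC: 07:00–09:15, 09:45–16:00.
Yolanda → UTC: 07:00–09:15, 09:45–12:00, 13:00–16:00.
Farrukh ∩ Lars: 07:00–07:45, 12:30–14:15, 15:00–15:15, 15:30–16:00.
Farrukh ∩ Lars ∩ Yolanda: 07:00–07:45, 13:00–14:15, 15:00–15:15, 15:30–16:00.
Common window lengths: 45, 75, 15, 30 min; longest is 75.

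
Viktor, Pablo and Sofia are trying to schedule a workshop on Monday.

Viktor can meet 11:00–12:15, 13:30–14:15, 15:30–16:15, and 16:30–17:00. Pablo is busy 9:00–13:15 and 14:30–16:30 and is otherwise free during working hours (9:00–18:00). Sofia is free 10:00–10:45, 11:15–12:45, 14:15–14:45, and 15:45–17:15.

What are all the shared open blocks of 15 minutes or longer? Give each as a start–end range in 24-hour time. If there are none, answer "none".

16:30–17:00

Pablo free within 09:00–18:00: 13:15–14:30, 16:30–18:00.
Viktor ∩ Pablo: 13:30–14:15, 16:30–17:00.
Viktor ∩ Pablo ∩ Sofia: 16:30–17:00.
Windows ≥ 15 min: 16:30–17:00.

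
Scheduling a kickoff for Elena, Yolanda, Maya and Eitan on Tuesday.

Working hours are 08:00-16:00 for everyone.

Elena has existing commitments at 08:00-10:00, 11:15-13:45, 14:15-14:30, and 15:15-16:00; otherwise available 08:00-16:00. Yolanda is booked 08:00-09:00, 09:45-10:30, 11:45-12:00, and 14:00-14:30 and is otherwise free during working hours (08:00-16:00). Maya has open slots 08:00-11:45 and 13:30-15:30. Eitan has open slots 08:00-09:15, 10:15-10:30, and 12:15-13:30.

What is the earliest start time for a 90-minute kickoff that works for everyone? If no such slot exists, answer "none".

none

Elena free within 08:00–16:00: 10:00–11:15, 13:45–14:15, 14:30–15:15.
Yolanda free within 08:00–16:00: 09:00–09:45, 10:30–11:45, 12:00–14:00, 14:30–16:00.
Elena ∩ Yolanda: 10:30–11:15, 13:45–14:00, 14:30–15:15.
Elena ∩ Yolanda ∩ Maya: 10:30–11:15, 13:45–14:00, 14:30–15:15.
Elena ∩ Yolanda ∩ Maya ∩ Eitan: (none).
Windows ≥ 90 min: (none).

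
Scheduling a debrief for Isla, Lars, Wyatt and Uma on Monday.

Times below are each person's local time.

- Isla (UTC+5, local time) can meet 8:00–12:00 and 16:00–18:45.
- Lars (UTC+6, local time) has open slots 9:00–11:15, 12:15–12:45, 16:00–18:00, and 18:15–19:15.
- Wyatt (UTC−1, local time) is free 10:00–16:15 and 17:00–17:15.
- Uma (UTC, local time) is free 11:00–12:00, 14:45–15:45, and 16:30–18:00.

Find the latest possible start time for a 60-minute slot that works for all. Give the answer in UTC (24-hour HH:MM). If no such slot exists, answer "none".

11:00

Isla → UTC: 03:00–07:00, 11:00–13:45.
Lars → UTC: 03:00–05:15, 06:15–06:45, 10:00–12:00, 12:15–13:15.
Wyatt → UTC: 11:00–17:15, 18:00–18:15.
Uma → UTC: 11:00–12:00, 14:45–15:45, 16:30–18:00.
Isla ∩ Lars: 03:00–05:15, 06:15–06:45, 11:00–12:00, 12:15–13:15.
Isla ∩ Lars ∩ Wyatt: 11:00–12:00, 12:15–13:15.
Isla ∩ Lars ∩ Wyatt ∩ Uma: 11:00–12:00.
Windows ≥ 60 min: 11:00–12:00.
Latest start in the last window 11:00–12:00 is 12:00 − 60 min = 11:00.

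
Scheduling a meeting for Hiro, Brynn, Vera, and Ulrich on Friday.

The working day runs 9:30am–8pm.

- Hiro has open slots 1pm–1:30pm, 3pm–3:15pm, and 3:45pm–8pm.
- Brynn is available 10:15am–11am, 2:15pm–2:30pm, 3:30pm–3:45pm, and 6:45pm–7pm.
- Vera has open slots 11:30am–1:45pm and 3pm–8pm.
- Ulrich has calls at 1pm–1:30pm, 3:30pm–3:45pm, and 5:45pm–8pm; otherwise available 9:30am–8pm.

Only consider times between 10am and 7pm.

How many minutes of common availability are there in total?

Ulrich free within 09:30–20:00: 09:30–13:00, 13:30–15:30, 15:45–17:45.
Hiro ∩ Brynn: 18:45–19:00.
Hiro ∩ Brynn ∩ Vera: 18:45–19:00.
Hiro ∩ Brynn ∩ Vera ∩ Ulrich: (none).
Restricted to 10:00–19:00: (none).
Total common minutes: 0.

0 minutes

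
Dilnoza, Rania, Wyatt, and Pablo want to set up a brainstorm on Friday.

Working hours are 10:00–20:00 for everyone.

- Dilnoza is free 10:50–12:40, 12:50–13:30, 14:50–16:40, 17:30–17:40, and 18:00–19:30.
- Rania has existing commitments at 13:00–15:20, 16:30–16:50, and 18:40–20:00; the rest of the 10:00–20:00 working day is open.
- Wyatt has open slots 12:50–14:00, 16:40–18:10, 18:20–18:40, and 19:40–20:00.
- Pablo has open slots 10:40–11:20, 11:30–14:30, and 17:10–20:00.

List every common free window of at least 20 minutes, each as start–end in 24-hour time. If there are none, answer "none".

18:20–18:40

Rania free within 10:00–20:00: 10:00–13:00, 15:20–16:30, 16:50–18:40.
Dilnoza ∩ Rania: 10:50–12:40, 12:50–13:00, 15:20–16:30, 17:30–17:40, 18:00–18:40.
Dilnoza ∩ Rania ∩ Wyatt: 12:50–13:00, 17:30–17:40, 18:00–18:10, 18:20–18:40.
Dilnoza ∩ Rania ∩ Wyatt ∩ Pablo: 12:50–13:00, 17:30–17:40, 18:00–18:10, 18:20–18:40.
Windows ≥ 20 min: 18:20–18:40.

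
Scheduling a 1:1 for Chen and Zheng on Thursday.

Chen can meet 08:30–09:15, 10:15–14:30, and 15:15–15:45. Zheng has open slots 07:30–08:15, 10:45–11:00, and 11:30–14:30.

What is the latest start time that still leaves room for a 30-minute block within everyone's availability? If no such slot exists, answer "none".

14:00

Chen ∩ Zheng: 10:45–11:00, 11:30–14:30.
Windows ≥ 30 min: 11:30–14:30.
Latest start in the last window 11:30–14:30 is 14:30 − 30 min = 14:00.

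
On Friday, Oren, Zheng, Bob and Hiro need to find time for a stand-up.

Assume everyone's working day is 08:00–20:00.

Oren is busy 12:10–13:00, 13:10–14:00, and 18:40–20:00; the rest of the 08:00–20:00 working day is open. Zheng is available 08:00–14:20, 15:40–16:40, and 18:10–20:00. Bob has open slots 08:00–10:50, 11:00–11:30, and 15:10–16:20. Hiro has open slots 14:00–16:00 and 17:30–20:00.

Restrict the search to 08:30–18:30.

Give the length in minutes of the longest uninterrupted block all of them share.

20 minutes

Oren free within 08:00–20:00: 08:00–12:10, 13:00–13:10, 14:00–18:40.
Oren ∩ Zheng: 08:00–12:10, 13:00–13:10, 14:00–14:20, 15:40–16:40, 18:10–18:40.
Oren ∩ Zheng ∩ Bob: 08:00–10:50, 11:00–11:30, 15:40–16:20.
Oren ∩ Zheng ∩ Bob ∩ Hiro: 15:40–16:00.
Restricted to 08:30–18:30: 15:40–16:00.
Single common window of 20 minutes.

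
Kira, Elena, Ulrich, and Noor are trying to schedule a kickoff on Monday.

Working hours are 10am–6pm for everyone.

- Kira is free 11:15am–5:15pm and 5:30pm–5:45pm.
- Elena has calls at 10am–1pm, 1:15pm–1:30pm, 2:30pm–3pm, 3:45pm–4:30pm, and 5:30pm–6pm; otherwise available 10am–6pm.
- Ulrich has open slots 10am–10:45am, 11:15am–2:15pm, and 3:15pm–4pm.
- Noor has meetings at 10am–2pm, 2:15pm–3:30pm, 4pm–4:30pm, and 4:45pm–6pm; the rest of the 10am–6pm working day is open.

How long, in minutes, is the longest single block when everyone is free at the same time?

Elena free within 10:00–18:00: 13:00–13:15, 13:30–14:30, 15:00–15:45, 16:30–17:30.
Noor free within 10:00–18:00: 14:00–14:15, 15:30–16:00, 16:30–16:45.
Kira ∩ Elena: 13:00–13:15, 13:30–14:30, 15:00–15:45, 16:30–17:15.
Kira ∩ Elena ∩ Ulrich: 13:00–13:15, 13:30–14:15, 15:15–15:45.
Kira ∩ Elena ∩ Ulrich ∩ Noor: 14:00–14:15, 15:30–15:45.
Common window lengths: 15, 15 min; longest is 15.

15 minutes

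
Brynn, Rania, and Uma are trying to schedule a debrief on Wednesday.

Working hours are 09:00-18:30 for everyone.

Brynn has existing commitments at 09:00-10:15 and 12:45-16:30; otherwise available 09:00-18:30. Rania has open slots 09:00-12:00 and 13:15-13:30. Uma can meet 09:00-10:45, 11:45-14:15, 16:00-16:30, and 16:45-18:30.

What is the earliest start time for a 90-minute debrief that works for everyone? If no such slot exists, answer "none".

none

Brynn free within 09:00–18:30: 10:15–12:45, 16:30–18:30.
Brynn ∩ Rania: 10:15–12:00.
Brynn ∩ Rania ∩ Uma: 10:15–10:45, 11:45–12:00.
Windows ≥ 90 min: (none).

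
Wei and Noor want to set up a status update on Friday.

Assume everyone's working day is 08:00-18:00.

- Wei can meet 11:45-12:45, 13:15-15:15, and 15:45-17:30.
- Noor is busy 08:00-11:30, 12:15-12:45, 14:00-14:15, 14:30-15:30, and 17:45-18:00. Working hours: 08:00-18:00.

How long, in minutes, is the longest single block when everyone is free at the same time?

Noor free within 08:00–18:00: 11:30–12:15, 12:45–14:00, 14:15–14:30, 15:30–17:45.
Wei ∩ Noor: 11:45–12:15, 13:15–14:00, 14:15–14:30, 15:45–17:30.
Common window lengths: 30, 45, 15, 105 min; longest is 105.

105 minutes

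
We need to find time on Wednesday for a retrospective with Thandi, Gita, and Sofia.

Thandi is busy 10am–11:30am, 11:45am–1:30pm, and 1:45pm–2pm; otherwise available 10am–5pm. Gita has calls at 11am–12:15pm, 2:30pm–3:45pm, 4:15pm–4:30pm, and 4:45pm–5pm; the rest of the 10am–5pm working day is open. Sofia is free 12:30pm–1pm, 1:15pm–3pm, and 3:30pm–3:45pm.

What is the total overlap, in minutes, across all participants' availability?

45 minutes

Thandi free within 10:00–17:00: 11:30–11:45, 13:30–13:45, 14:00–17:00.
Gita free within 10:00–17:00: 10:00–11:00, 12:15–14:30, 15:45–16:15, 16:30–16:45.
Thandi ∩ Gita: 13:30–13:45, 14:00–14:30, 15:45–16:15, 16:30–16:45.
Thandi ∩ Gita ∩ Sofia: 13:30–13:45, 14:00–14:30.
Total common minutes: 15 + 30 = 45.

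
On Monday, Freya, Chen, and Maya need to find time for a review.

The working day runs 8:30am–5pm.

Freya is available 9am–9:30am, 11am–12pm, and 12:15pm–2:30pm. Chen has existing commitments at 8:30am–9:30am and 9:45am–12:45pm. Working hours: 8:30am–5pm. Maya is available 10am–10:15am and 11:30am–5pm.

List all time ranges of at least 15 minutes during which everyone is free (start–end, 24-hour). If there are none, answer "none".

12:45–14:30

Chen free within 08:30–17:00: 09:30–09:45, 12:45–17:00.
Freya ∩ Chen: 12:45–14:30.
Freya ∩ Chen ∩ Maya: 12:45–14:30.
Windows ≥ 15 min: 12:45–14:30.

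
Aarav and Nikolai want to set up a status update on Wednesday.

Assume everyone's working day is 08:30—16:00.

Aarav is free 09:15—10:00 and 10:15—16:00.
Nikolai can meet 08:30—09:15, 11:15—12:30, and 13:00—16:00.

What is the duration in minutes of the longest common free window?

Aarav ∩ Nikolai: 11:15–12:30, 13:00–16:00.
Common window lengths: 75, 180 min; longest is 180.

180 minutes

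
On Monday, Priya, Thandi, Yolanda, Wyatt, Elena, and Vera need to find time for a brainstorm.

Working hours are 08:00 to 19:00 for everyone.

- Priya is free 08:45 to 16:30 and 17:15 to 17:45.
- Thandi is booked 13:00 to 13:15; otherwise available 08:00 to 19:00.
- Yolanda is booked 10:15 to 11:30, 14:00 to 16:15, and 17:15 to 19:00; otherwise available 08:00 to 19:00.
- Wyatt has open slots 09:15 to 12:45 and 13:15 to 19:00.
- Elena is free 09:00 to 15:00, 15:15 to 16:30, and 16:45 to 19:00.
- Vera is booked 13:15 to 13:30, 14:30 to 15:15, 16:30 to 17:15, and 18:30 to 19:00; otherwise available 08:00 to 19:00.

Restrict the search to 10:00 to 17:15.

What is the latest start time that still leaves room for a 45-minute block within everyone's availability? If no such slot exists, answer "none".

12:00

Thandi free within 08:00–19:00: 08:00–13:00, 13:15–19:00.
Yolanda free within 08:00–19:00: 08:00–10:15, 11:30–14:00, 16:15–17:15.
Vera free within 08:00–19:00: 08:00–13:15, 13:30–14:30, 15:15–16:30, 17:15–18:30.
Priya ∩ Thandi: 08:45–13:00, 13:15–16:30, 17:15–17:45.
Priya ∩ Thandi ∩ Yolanda: 08:45–10:15, 11:30–13:00, 13:15–14:00, 16:15–16:30.
Priya ∩ Thandi ∩ Yolanda ∩ Wyatt: 09:15–10:15, 11:30–12:45, 13:15–14:00, 16:15–16:30.
Priya ∩ Thandi ∩ Yolanda ∩ Wyatt ∩ Elena: 09:15–10:15, 11:30–12:45, 13:15–14:00, 16:15–16:30.
Priya ∩ Thandi ∩ Yolanda ∩ Wyatt ∩ Elena ∩ Vera: 09:15–10:15, 11:30–12:45, 13:30–14:00, 16:15–16:30.
Restricted to 10:00–17:15: 10:00–10:15, 11:30–12:45, 13:30–14:00, 16:15–16:30.
Windows ≥ 45 min: 11:30–12:45.
Latest start in the last window 11:30–12:45 is 12:45 − 45 min = 12:00.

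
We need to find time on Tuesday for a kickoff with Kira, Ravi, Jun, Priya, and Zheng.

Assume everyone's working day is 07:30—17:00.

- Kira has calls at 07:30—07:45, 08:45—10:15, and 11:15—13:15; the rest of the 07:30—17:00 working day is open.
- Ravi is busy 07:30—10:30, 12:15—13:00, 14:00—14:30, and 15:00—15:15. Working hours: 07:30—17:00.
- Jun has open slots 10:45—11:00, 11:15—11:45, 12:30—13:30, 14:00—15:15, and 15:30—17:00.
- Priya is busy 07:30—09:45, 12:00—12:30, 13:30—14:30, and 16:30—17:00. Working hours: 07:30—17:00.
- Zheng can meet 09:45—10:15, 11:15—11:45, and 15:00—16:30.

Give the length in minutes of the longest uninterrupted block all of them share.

Kira free within 07:30–17:00: 07:45–08:45, 10:15–11:15, 13:15–17:00.
Ravi free within 07:30–17:00: 10:30–12:15, 13:00–14:00, 14:30–15:00, 15:15–17:00.
Priya free within 07:30–17:00: 09:45–12:00, 12:30–13:30, 14:30–16:30.
Kira ∩ Ravi: 10:30–11:15, 13:15–14:00, 14:30–15:00, 15:15–17:00.
Kira ∩ Ravi ∩ Jun: 10:45–11:00, 13:15–13:30, 14:30–15:00, 15:30–17:00.
Kira ∩ Ravi ∩ Jun ∩ Priya: 10:45–11:00, 13:15–13:30, 14:30–15:00, 15:30–16:30.
Kira ∩ Ravi ∩ Jun ∩ Priya ∩ Zheng: 15:30–16:30.
Single common window of 60 minutes.

60 minutes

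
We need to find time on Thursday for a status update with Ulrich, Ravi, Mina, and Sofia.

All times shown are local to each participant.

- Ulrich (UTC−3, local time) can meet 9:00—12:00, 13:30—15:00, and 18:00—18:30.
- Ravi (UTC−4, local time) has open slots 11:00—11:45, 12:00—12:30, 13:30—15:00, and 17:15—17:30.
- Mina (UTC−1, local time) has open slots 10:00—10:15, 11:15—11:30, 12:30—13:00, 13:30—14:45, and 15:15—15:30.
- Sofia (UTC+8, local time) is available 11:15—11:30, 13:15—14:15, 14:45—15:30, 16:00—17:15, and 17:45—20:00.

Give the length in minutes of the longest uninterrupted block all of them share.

0 minutes

Ulrich → UTC: 12:00–15:00, 16:30–18:00, 21:00–21:30.
Ravi → UTC: 15:00–15:45, 16:00–16:30, 17:30–19:00, 21:15–21:30.
Mina → UTC: 11:00–11:15, 12:15–12:30, 13:30–14:00, 14:30–15:45, 16:15–16:30.
Sofia → UTC: 03:15–03:30, 05:15–06:15, 06:45–07:30, 08:00–09:15, 09:45–12:00.
Ulrich ∩ Ravi: 17:30–18:00, 21:15–21:30.
Ulrich ∩ Ravi ∩ Mina: (none).
Ulrich ∩ Ravi ∩ Mina ∩ Sofia: (none).
No common window.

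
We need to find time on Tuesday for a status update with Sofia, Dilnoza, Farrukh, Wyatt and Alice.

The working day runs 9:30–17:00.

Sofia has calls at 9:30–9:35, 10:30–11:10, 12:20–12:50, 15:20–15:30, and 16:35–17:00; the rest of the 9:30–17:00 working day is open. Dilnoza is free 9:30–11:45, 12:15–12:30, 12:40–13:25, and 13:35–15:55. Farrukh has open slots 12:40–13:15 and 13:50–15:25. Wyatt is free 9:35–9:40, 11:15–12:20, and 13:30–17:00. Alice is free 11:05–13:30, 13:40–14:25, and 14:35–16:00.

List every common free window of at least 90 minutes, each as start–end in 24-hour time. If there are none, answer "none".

none

Sofia free within 09:30–17:00: 09:35–10:30, 11:10–12:20, 12:50–15:20, 15:30–16:35.
Sofia ∩ Dilnoza: 09:35–10:30, 11:10–11:45, 12:15–12:20, 12:50–13:25, 13:35–15:20, 15:30–15:55.
Sofia ∩ Dilnoza ∩ Farrukh: 12:50–13:15, 13:50–15:20.
Sofia ∩ Dilnoza ∩ Farrukh ∩ Wyatt: 13:50–15:20.
Sofia ∩ Dilnoza ∩ Farrukh ∩ Wyatt ∩ Alice: 13:50–14:25, 14:35–15:20.
Windows ≥ 90 min: (none).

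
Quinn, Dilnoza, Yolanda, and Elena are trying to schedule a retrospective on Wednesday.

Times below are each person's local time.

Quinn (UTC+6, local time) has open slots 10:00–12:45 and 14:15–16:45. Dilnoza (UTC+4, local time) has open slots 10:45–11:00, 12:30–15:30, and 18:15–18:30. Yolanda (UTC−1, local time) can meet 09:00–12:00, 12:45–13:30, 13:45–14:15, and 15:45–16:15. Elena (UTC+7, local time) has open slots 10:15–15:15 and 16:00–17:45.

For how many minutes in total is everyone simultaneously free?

Quinn → UTC: 04:00–06:45, 08:15–10:45.
Dilnoza → UTC: 06:45–07:00, 08:30–11:30, 14:15–14:30.
Yolanda → UTC: 10:00–13:00, 13:45–14:30, 14:45–15:15, 16:45–17:15.
Elena → UTC: 03:15–08:15, 09:00–10:45.
Quinn ∩ Dilnoza: 08:30–10:45.
Quinn ∩ Dilnoza ∩ Yolanda: 10:00–10:45.
Quinn ∩ Dilnoza ∩ Yolanda ∩ Elena: 10:00–10:45.
Total common minutes: 45.

45 minutes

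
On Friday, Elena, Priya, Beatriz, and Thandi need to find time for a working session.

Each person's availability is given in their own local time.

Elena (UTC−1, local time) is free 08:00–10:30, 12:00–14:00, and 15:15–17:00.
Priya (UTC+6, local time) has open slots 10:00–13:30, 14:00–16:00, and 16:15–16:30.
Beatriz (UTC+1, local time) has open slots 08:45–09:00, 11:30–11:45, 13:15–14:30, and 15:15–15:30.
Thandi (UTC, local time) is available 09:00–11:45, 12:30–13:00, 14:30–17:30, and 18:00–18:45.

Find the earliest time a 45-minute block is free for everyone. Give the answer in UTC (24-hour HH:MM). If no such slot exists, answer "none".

Elena → UTC: 09:00–11:30, 13:00–15:00, 16:15–18:00.
Priya → UTC: 04:00–07:30, 08:00–10:00, 10:15–10:30.
Beatriz → UTC: 07:45–08:00, 10:30–10:45, 12:15–13:30, 14:15–14:30.
Thandi → UTC: 09:00–11:45, 12:30–13:00, 14:30–17:30, 18:00–18:45.
Elena ∩ Priya: 09:00–10:00, 10:15–10:30.
Elena ∩ Priya ∩ Beatriz: (none).
Elena ∩ Priya ∩ Beatriz ∩ Thandi: (none).
Windows ≥ 45 min: (none).

none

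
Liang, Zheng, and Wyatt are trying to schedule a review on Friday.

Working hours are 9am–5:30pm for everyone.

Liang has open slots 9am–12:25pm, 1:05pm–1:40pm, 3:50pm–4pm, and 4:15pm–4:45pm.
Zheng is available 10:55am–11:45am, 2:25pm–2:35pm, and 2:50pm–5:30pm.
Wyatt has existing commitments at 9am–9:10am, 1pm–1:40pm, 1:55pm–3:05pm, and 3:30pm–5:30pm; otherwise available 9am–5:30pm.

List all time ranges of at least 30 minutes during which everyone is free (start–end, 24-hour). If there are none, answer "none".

10:55–11:45

Wyatt free within 09:00–17:30: 09:10–13:00, 13:40–13:55, 15:05–15:30.
Liang ∩ Zheng: 10:55–11:45, 15:50–16:00, 16:15–16:45.
Liang ∩ Zheng ∩ Wyatt: 10:55–11:45.
Windows ≥ 30 min: 10:55–11:45.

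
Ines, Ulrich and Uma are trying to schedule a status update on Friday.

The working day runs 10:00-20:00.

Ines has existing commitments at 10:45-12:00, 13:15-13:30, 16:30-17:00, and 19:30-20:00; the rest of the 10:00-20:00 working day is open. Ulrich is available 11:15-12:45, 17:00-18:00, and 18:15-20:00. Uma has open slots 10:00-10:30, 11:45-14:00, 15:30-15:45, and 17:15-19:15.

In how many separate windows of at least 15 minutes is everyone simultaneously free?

Ines free within 10:00–20:00: 10:00–10:45, 12:00–13:15, 13:30–16:30, 17:00–19:30.
Ines ∩ Ulrich: 12:00–12:45, 17:00–18:00, 18:15–19:30.
Ines ∩ Ulrich ∩ Uma: 12:00–12:45, 17:15–18:00, 18:15–19:15.
Windows ≥ 15 min: 12:00–12:45, 17:15–18:00, 18:15–19:15.
That's 3 windows.

3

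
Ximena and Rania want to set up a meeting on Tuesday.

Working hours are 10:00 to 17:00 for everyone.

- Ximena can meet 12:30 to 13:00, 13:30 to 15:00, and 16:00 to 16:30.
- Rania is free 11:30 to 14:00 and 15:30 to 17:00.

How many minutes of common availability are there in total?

Ximena ∩ Rania: 12:30–13:00, 13:30–14:00, 16:00–16:30.
Total common minutes: 30 + 30 + 30 = 90.

90 minutes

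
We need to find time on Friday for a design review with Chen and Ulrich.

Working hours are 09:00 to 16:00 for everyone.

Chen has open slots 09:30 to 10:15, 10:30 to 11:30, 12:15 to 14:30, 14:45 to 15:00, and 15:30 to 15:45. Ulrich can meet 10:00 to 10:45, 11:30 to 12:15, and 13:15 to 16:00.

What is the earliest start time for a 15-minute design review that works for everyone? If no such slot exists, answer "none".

10:00

Chen ∩ Ulrich: 10:00–10:15, 10:30–10:45, 13:15–14:30, 14:45–15:00, 15:30–15:45.
Windows ≥ 15 min: 10:00–10:15, 10:30–10:45, 13:15–14:30, 14:45–15:00, 15:30–15:45.
Earliest such window starts at 10:00.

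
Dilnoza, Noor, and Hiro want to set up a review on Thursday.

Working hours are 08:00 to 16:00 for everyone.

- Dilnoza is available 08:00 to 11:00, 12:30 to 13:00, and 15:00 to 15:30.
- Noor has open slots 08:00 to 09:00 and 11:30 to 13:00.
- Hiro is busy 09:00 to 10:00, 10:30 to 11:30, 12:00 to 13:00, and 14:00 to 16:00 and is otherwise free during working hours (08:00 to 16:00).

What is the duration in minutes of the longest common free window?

60 minutes

Hiro free within 08:00–16:00: 08:00–09:00, 10:00–10:30, 11:30–12:00, 13:00–14:00.
Dilnoza ∩ Noor: 08:00–09:00, 12:30–13:00.
Dilnoza ∩ Noor ∩ Hiro: 08:00–09:00.
Single common window of 60 minutes.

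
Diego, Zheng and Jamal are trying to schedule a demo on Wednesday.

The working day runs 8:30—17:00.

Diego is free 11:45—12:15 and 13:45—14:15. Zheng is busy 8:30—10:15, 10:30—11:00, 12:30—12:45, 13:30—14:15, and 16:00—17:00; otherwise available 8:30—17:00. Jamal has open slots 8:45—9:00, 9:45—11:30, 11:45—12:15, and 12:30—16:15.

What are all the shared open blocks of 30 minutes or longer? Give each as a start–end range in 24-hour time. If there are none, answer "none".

11:45–12:15

Zheng free within 08:30–17:00: 10:15–10:30, 11:00–12:30, 12:45–13:30, 14:15–16:00.
Diego ∩ Zheng: 11:45–12:15.
Diego ∩ Zheng ∩ Jamal: 11:45–12:15.
Windows ≥ 30 min: 11:45–12:15.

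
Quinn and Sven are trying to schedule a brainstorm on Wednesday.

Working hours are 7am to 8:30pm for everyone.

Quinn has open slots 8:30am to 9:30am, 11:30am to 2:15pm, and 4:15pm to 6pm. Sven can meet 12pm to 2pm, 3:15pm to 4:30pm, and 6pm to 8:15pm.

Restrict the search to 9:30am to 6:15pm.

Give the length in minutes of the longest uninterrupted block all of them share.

Quinn ∩ Sven: 12:00–14:00, 16:15–16:30.
Restricted to 09:30–18:15: 12:00–14:00, 16:15–16:30.
Common window lengths: 120, 15 min; longest is 120.

120 minutes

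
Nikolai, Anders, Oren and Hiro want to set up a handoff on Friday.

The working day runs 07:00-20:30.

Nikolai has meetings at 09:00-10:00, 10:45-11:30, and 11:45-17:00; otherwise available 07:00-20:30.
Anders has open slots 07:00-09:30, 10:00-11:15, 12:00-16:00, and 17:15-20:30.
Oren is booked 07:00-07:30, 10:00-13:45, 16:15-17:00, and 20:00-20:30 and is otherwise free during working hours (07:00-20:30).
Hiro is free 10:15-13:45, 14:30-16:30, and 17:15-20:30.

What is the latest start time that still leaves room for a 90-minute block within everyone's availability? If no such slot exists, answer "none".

18:30

Nikolai free within 07:00–20:30: 07:00–09:00, 10:00–10:45, 11:30–11:45, 17:00–20:30.
Oren free within 07:00–20:30: 07:30–10:00, 13:45–16:15, 17:00–20:00.
Nikolai ∩ Anders: 07:00–09:00, 10:00–10:45, 17:15–20:30.
Nikolai ∩ Anders ∩ Oren: 07:30–09:00, 17:15–20:00.
Nikolai ∩ Anders ∩ Oren ∩ Hiro: 17:15–20:00.
Windows ≥ 90 min: 17:15–20:00.
Latest start in the last window 17:15–20:00 is 20:00 − 90 min = 18:30.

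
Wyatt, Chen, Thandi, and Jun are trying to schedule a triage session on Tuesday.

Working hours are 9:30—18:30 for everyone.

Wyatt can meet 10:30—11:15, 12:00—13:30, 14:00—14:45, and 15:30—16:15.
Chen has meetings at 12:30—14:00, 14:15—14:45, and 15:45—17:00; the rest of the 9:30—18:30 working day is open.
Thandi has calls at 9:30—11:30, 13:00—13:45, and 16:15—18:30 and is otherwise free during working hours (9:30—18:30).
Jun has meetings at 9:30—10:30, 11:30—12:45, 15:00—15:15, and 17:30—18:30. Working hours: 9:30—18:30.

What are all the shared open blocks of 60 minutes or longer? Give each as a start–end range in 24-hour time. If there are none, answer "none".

Chen free within 09:30–18:30: 09:30–12:30, 14:00–14:15, 14:45–15:45, 17:00–18:30.
Thandi free within 09:30–18:30: 11:30–13:00, 13:45–16:15.
Jun free within 09:30–18:30: 10:30–11:30, 12:45–15:00, 15:15–17:30.
Wyatt ∩ Chen: 10:30–11:15, 12:00–12:30, 14:00–14:15, 15:30–15:45.
Wyatt ∩ Chen ∩ Thandi: 12:00–12:30, 14:00–14:15, 15:30–15:45.
Wyatt ∩ Chen ∩ Thandi ∩ Jun: 14:00–14:15, 15:30–15:45.
Windows ≥ 60 min: (none).

none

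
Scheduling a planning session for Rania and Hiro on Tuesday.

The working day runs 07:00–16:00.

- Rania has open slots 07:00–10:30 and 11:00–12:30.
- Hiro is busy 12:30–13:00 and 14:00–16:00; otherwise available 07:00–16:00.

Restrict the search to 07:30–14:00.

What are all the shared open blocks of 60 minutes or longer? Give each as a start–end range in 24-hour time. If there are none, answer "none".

Hiro free within 07:00–16:00: 07:00–12:30, 13:00–14:00.
Rania ∩ Hiro: 07:00–10:30, 11:00–12:30.
Restricted to 07:30–14:00: 07:30–10:30, 11:00–12:30.
Windows ≥ 60 min: 07:30–10:30, 11:00–12:30.

07:30–10:30, 11:00–12:30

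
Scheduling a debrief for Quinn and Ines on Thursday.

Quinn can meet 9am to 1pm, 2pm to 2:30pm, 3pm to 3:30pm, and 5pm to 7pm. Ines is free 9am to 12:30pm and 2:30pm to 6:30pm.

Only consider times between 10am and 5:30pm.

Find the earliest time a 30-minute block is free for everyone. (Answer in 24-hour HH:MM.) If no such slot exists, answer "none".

Quinn ∩ Ines: 09:00–12:30, 15:00–15:30, 17:00–18:30.
Restricted to 10:00–17:30: 10:00–12:30, 15:00–15:30, 17:00–17:30.
Windows ≥ 30 min: 10:00–12:30, 15:00–15:30, 17:00–17:30.
Earliest such window starts at 10:00.

10:00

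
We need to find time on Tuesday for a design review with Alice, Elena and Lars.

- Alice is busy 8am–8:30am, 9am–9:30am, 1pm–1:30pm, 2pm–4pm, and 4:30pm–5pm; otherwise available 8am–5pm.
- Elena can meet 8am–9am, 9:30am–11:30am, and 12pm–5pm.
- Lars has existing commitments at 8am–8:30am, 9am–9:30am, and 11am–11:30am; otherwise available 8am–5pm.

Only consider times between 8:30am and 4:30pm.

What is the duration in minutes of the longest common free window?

Alice free within 08:00–17:00: 08:30–09:00, 09:30–13:00, 13:30–14:00, 16:00–16:30.
Lars free within 08:00–17:00: 08:30–09:00, 09:30–11:00, 11:30–17:00.
Alice ∩ Elena: 08:30–09:00, 09:30–11:30, 12:00–13:00, 13:30–14:00, 16:00–16:30.
Alice ∩ Elena ∩ Lars: 08:30–09:00, 09:30–11:00, 12:00–13:00, 13:30–14:00, 16:00–16:30.
Restricted to 08:30–16:30: 08:30–09:00, 09:30–11:00, 12:00–13:00, 13:30–14:00, 16:00–16:30.
Common window lengths: 30, 90, 60, 30, 30 min; longest is 90.

90 minutes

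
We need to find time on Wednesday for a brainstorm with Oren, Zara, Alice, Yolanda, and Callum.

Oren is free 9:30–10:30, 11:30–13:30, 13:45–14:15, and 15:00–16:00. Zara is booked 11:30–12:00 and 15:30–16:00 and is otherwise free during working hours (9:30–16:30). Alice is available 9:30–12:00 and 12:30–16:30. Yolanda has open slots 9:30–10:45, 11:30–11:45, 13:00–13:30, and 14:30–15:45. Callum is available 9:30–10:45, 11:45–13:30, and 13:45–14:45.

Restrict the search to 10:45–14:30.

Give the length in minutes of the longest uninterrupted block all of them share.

Zara free within 09:30–16:30: 09:30–11:30, 12:00–15:30, 16:00–16:30.
Oren ∩ Zara: 09:30–10:30, 12:00–13:30, 13:45–14:15, 15:00–15:30.
Oren ∩ Zara ∩ Alice: 09:30–10:30, 12:30–13:30, 13:45–14:15, 15:00–15:30.
Oren ∩ Zara ∩ Alice ∩ Yolanda: 09:30–10:30, 13:00–13:30, 15:00–15:30.
Oren ∩ Zara ∩ Alice ∩ Yolanda ∩ Callum: 09:30–10:30, 13:00–13:30.
Restricted to 10:45–14:30: 13:00–13:30.
Single common window of 30 minutes.

30 minutes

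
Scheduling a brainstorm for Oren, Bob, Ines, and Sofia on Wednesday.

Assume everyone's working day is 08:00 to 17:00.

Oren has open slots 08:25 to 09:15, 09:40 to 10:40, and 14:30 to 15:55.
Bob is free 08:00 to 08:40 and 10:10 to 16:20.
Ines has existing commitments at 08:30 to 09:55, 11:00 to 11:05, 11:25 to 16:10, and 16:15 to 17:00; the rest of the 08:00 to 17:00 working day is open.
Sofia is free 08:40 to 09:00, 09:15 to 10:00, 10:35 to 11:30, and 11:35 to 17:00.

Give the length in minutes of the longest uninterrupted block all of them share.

5 minutes

Ines free within 08:00–17:00: 08:00–08:30, 09:55–11:00, 11:05–11:25, 16:10–16:15.
Oren ∩ Bob: 08:25–08:40, 10:10–10:40, 14:30–15:55.
Oren ∩ Bob ∩ Ines: 08:25–08:30, 10:10–10:40.
Oren ∩ Bob ∩ Ines ∩ Sofia: 10:35–10:40.
Single common window of 5 minutes.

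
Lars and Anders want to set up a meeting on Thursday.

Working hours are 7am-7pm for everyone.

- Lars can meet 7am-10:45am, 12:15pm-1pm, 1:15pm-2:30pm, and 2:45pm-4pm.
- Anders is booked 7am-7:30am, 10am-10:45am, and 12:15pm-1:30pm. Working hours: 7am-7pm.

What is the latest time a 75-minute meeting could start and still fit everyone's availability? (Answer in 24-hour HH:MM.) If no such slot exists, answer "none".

14:45

Anders free within 07:00–19:00: 07:30–10:00, 10:45–12:15, 13:30–19:00.
Lars ∩ Anders: 07:30–10:00, 13:30–14:30, 14:45–16:00.
Windows ≥ 75 min: 07:30–10:00, 14:45–16:00.
Latest start in the last window 14:45–16:00 is 16:00 − 75 min = 14:45.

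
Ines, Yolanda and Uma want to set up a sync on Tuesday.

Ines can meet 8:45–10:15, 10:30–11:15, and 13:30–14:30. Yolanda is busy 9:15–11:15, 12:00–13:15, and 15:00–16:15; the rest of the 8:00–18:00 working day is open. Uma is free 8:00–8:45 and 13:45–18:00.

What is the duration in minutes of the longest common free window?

Yolanda free within 08:00–18:00: 08:00–09:15, 11:15–12:00, 13:15–15:00, 16:15–18:00.
Ines ∩ Yolanda: 08:45–09:15, 13:30–14:30.
Ines ∩ Yolanda ∩ Uma: 13:45–14:30.
Single common window of 45 minutes.

45 minutes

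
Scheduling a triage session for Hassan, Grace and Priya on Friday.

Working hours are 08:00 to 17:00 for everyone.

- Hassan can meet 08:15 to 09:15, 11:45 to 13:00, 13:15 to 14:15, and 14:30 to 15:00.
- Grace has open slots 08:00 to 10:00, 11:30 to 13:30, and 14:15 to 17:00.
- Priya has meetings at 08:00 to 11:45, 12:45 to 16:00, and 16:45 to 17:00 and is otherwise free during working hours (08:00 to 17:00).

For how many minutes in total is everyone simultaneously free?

60 minutes

Priya free within 08:00–17:00: 11:45–12:45, 16:00–16:45.
Hassan ∩ Grace: 08:15–09:15, 11:45–13:00, 13:15–13:30, 14:30–15:00.
Hassan ∩ Grace ∩ Priya: 11:45–12:45.
Total common minutes: 60.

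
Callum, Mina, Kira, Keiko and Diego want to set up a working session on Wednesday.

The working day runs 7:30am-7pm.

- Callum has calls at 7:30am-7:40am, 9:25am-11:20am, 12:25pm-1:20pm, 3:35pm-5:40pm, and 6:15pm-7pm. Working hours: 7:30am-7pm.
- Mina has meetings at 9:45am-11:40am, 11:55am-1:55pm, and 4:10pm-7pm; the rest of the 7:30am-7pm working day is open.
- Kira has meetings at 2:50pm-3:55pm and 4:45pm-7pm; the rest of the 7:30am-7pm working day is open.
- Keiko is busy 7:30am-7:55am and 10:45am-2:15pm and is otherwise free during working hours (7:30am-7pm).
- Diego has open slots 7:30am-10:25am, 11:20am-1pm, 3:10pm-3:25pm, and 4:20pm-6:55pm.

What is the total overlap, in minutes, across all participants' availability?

90 minutes

Callum free within 07:30–19:00: 07:40–09:25, 11:20–12:25, 13:20–15:35, 17:40–18:15.
Mina free within 07:30–19:00: 07:30–09:45, 11:40–11:55, 13:55–16:10.
Kira free within 07:30–19:00: 07:30–14:50, 15:55–16:45.
Keiko free within 07:30–19:00: 07:55–10:45, 14:15–19:00.
Callum ∩ Mina: 07:40–09:25, 11:40–11:55, 13:55–15:35.
Callum ∩ Mina ∩ Kira: 07:40–09:25, 11:40–11:55, 13:55–14:50.
Callum ∩ Mina ∩ Kira ∩ Keiko: 07:55–09:25, 14:15–14:50.
Callum ∩ Mina ∩ Kira ∩ Keiko ∩ Diego: 07:55–09:25.
Total common minutes: 90.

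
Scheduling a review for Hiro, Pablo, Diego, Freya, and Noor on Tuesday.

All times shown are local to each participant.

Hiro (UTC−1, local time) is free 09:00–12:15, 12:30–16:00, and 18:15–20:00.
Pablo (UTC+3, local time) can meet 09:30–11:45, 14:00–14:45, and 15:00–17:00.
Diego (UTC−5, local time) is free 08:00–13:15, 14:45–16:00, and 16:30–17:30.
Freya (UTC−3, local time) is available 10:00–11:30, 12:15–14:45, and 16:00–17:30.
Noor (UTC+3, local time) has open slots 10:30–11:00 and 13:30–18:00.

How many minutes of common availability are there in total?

Hiro → UTC: 10:00–13:15, 13:30–17:00, 19:15–21:00.
Pablo → UTC: 06:30–08:45, 11:00–11:45, 12:00–14:00.
Diego → UTC: 13:00–18:15, 19:45–21:00, 21:30–22:30.
Freya → UTC: 13:00–14:30, 15:15–17:45, 19:00–20:30.
Noor → UTC: 07:30–08:00, 10:30–15:00.
Hiro ∩ Pablo: 11:00–11:45, 12:00–13:15, 13:30–14:00.
Hiro ∩ Pablo ∩ Diego: 13:00–13:15, 13:30–14:00.
Hiro ∩ Pablo ∩ Diego ∩ Freya: 13:00–13:15, 13:30–14:00.
Hiro ∩ Pablo ∩ Diego ∩ Freya ∩ Noor: 13:00–13:15, 13:30–14:00.
Total common minutes: 15 + 30 = 45.

45 minutes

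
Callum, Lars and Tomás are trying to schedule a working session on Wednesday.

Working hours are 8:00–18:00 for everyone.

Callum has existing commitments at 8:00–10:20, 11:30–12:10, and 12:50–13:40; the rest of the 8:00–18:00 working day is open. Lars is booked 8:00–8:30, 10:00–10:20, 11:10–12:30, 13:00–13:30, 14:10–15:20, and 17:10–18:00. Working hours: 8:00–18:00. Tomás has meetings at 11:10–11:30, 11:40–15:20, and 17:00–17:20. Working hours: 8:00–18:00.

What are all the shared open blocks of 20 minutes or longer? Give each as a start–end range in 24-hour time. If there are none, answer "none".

Callum free within 08:00–18:00: 10:20–11:30, 12:10–12:50, 13:40–18:00.
Lars free within 08:00–18:00: 08:30–10:00, 10:20–11:10, 12:30–13:00, 13:30–14:10, 15:20–17:10.
Tomás free within 08:00–18:00: 08:00–11:10, 11:30–11:40, 15:20–17:00, 17:20–18:00.
Callum ∩ Lars: 10:20–11:10, 12:30–12:50, 13:40–14:10, 15:20–17:10.
Callum ∩ Lars ∩ Tomás: 10:20–11:10, 15:20–17:00.
Windows ≥ 20 min: 10:20–11:10, 15:20–17:00.

10:20–11:10, 15:20–17:00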